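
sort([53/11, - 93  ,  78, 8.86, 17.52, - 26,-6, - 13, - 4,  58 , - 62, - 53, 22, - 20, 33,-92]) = [ - 93, - 92, - 62, - 53, - 26, - 20, - 13, - 6, - 4, 53/11,8.86,  17.52, 22,33,  58,  78] 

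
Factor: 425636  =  2^2*97^1*1097^1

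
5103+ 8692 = 13795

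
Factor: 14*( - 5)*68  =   - 4760 = - 2^3 * 5^1*7^1*17^1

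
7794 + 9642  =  17436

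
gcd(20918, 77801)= 1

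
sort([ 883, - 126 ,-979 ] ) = [ -979,  -  126,883] 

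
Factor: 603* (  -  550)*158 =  - 52400700= - 2^2*3^2*5^2*11^1*67^1*79^1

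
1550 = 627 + 923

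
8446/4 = 4223/2 = 2111.50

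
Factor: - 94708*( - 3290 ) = 2^3*5^1*7^1*47^1*23677^1 = 311589320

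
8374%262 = 252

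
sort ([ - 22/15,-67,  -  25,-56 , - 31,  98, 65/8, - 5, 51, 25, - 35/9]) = [ - 67 , - 56 , - 31 ,-25,-5 , - 35/9, - 22/15,65/8, 25,51,98 ] 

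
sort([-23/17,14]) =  [-23/17,14]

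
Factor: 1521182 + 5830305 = 7351487 = 11^1*13^1 * 101^1*509^1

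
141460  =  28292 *5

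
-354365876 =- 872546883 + 518181007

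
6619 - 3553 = 3066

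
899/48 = 18 + 35/48  =  18.73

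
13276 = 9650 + 3626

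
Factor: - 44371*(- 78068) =2^2*29^1*673^1* 44371^1 = 3463955228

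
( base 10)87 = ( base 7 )153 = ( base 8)127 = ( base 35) 2h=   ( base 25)3c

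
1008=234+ 774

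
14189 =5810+8379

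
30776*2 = 61552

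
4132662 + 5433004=9565666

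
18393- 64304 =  -45911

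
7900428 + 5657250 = 13557678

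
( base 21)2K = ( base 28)26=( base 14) 46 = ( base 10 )62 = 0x3E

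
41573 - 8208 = 33365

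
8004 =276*29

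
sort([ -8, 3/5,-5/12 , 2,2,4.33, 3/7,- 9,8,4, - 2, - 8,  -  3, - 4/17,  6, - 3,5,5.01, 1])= [ - 9, - 8,-8,-3,  -  3, - 2,-5/12, - 4/17,3/7, 3/5, 1,2,  2,4,4.33, 5,5.01 , 6,8]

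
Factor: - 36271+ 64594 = 28323 = 3^3 * 1049^1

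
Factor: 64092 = 2^2*3^1*7^2*109^1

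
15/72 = 5/24  =  0.21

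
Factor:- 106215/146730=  - 97/134 = - 2^( - 1) * 67^( - 1)*97^1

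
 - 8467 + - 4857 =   -  13324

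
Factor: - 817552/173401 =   -  2^4*37^1 * 59^( - 1)*1381^1*2939^( - 1 ) 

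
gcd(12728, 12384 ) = 344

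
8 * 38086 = 304688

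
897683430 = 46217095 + 851466335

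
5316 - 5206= 110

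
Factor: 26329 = 113^1 *233^1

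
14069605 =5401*2605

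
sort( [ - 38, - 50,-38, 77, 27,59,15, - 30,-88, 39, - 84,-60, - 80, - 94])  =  [ - 94, - 88, - 84, - 80,-60, - 50,  -  38, - 38, - 30,15,27,39, 59 , 77 ] 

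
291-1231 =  - 940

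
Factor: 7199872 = 2^7*56249^1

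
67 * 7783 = 521461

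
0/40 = 0 = 0.00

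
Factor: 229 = 229^1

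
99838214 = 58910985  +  40927229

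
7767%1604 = 1351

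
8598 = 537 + 8061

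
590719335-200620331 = 390099004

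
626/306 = 2+7/153 = 2.05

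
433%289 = 144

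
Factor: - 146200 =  - 2^3 * 5^2 * 17^1*43^1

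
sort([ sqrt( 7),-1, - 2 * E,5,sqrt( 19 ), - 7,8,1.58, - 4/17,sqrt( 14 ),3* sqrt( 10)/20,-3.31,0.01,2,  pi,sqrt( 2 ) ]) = [  -  7, -2 * E,  -  3.31, - 1 , - 4/17,0.01,3*sqrt( 10)/20,sqrt( 2 ),1.58,2,sqrt( 7 ), pi,sqrt( 14),sqrt( 19 ), 5 , 8] 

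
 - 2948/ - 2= 1474 + 0/1=1474.00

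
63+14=77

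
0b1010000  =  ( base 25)35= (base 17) 4c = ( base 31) 2i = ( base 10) 80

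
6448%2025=373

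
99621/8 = 12452 + 5/8 = 12452.62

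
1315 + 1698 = 3013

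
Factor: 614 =2^1* 307^1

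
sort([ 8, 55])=[ 8, 55 ] 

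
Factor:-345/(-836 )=2^(-2 )*3^1*5^1*11^ ( - 1)*19^(-1)*23^1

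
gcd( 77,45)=1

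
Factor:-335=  - 5^1*67^1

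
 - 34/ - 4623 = 34/4623  =  0.01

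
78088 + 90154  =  168242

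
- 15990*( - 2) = 31980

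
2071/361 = 5+14/19= 5.74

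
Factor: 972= 2^2 * 3^5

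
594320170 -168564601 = 425755569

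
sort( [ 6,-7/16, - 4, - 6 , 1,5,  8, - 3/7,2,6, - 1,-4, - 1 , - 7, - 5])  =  [ - 7, - 6, - 5, - 4, - 4, - 1, - 1, -7/16,-3/7,  1, 2,5, 6,6,  8 ] 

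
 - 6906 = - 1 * 6906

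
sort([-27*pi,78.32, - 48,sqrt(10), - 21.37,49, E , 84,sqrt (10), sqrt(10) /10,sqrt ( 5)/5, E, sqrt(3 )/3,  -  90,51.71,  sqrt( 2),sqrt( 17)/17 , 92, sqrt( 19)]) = [ - 90, - 27*pi, - 48 , - 21.37, sqrt( 17)/17, sqrt ( 10)/10, sqrt(5 ) /5, sqrt( 3) /3,sqrt ( 2), E,E, sqrt( 10),sqrt( 10 ), sqrt ( 19 ),49, 51.71, 78.32,84,92 ] 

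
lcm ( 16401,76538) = 229614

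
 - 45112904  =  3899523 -49012427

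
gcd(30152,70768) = 8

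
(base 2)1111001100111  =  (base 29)97b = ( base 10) 7783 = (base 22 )G1H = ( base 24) DC7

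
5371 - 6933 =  - 1562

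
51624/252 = 1434/7 = 204.86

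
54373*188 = 10222124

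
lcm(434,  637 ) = 39494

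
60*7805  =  468300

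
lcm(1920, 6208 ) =186240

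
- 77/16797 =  - 7/1527 =- 0.00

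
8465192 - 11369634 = - 2904442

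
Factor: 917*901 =7^1*17^1*53^1*131^1=826217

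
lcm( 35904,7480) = 179520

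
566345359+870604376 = 1436949735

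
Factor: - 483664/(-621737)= 592/761 = 2^4 * 37^1*761^( - 1)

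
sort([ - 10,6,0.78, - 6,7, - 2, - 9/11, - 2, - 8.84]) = [ - 10, - 8.84, - 6, - 2, - 2, - 9/11,0.78 , 6 , 7]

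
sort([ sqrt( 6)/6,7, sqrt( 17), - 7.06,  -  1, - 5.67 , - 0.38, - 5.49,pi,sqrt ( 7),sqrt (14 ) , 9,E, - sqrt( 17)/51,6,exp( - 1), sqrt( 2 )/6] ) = [ - 7.06, - 5.67,-5.49, - 1, - 0.38, - sqrt( 17 )/51,sqrt( 2) /6,exp( - 1),sqrt( 6)/6,sqrt( 7),E,pi,sqrt (14),sqrt( 17),6, 7,9 ]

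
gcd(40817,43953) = 49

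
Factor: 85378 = 2^1*42689^1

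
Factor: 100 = 2^2 * 5^2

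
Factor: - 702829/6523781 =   -  11^ (  -  1 )*19^1*71^1*521^1*593071^ (-1)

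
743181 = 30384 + 712797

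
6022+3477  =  9499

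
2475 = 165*15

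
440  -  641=  -  201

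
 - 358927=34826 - 393753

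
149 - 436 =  - 287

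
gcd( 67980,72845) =5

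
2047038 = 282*7259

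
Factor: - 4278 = -2^1 * 3^1  *  23^1 * 31^1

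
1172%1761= 1172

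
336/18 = 56/3 = 18.67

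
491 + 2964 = 3455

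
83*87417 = 7255611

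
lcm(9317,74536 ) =74536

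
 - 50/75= -1 +1/3 = - 0.67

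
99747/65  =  99747/65 = 1534.57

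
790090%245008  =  55066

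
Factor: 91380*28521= 2^2*3^3*5^1*1523^1*3169^1 = 2606248980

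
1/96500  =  1/96500 = 0.00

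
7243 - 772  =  6471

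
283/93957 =283/93957 = 0.00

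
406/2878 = 203/1439 = 0.14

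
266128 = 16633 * 16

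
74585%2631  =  917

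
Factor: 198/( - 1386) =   -  1/7 =-7^ ( - 1 )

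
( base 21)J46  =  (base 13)3b16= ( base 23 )G05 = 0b10000100010101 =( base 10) 8469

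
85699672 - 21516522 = 64183150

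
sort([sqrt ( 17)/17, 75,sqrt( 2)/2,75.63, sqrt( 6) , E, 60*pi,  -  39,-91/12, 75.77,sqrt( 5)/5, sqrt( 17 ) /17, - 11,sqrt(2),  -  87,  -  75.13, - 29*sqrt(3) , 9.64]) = [ - 87 ,-75.13,  -  29 * sqrt( 3), - 39, - 11,  -  91/12, sqrt( 17)/17, sqrt( 17)/17,sqrt( 5)/5,sqrt( 2 ) /2,  sqrt(2 ) , sqrt (6 ),E,9.64, 75,75.63, 75.77,60 * pi]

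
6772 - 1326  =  5446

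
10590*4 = 42360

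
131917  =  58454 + 73463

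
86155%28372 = 1039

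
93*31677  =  2945961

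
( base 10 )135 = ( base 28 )4n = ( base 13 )A5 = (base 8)207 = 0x87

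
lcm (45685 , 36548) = 182740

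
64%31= 2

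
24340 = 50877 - 26537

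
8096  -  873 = 7223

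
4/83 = 4/83 = 0.05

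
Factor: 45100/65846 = 50/73 = 2^1*5^2 * 73^ ( - 1 ) 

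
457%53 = 33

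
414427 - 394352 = 20075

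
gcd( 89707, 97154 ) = 1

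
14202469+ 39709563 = 53912032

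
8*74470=595760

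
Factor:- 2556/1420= -3^2*5^ ( - 1) = - 9/5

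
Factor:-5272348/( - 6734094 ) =2^1*3^ (-1 ) * 19^( - 1)*173^1*401^1 * 3109^( - 1) = 138746/177213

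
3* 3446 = 10338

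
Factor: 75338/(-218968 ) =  - 2^( - 2)*101^( - 1)*139^1 = - 139/404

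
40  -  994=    - 954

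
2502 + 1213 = 3715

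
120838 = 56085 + 64753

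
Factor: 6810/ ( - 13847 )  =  -30/61 = -  2^1*3^1*5^1*61^( - 1) 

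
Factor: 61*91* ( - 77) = -7^2*11^1*13^1*61^1 = - 427427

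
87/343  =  87/343 =0.25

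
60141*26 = 1563666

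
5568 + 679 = 6247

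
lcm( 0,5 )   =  0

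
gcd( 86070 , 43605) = 285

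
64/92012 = 16/23003 = 0.00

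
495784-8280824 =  -7785040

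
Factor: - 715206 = -2^1*3^1*199^1*599^1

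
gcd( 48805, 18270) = 5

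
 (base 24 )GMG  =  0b10011000100000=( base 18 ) 1c24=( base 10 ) 9760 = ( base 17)1gd2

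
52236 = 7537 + 44699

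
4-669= - 665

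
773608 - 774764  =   - 1156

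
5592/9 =621+1/3  =  621.33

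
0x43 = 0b1000011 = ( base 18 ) 3d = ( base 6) 151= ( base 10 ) 67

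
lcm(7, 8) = 56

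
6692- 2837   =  3855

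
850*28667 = 24366950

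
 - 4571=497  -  5068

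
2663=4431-1768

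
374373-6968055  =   - 6593682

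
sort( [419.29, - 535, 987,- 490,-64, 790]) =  [-535, - 490, - 64, 419.29, 790 , 987]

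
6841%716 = 397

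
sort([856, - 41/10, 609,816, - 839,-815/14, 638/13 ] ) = [-839 , - 815/14,- 41/10, 638/13,609, 816, 856]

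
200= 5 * 40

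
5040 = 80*63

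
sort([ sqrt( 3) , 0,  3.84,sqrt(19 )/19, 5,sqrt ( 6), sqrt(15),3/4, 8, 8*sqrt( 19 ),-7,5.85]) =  [ - 7,0,sqrt(19) /19 , 3/4,sqrt ( 3),sqrt( 6 ),3.84,sqrt(15),5,5.85,  8,8*sqrt(19)]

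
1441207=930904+510303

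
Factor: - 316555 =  - 5^1 *63311^1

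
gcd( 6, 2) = 2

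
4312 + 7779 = 12091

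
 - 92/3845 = - 1+3753/3845 = - 0.02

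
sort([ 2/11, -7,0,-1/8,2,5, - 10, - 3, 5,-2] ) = [ - 10, -7,-3, - 2,  -  1/8, 0 , 2/11,2, 5, 5] 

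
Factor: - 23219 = - 7^1*31^1*107^1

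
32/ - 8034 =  - 16/4017  =  -0.00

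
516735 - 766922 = -250187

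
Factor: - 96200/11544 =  - 3^( - 1)* 5^2 = - 25/3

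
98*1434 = 140532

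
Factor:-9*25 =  - 225 = - 3^2*5^2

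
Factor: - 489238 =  - 2^1*244619^1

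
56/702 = 28/351 = 0.08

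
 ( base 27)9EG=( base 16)1B2B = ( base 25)B35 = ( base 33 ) 6cp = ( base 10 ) 6955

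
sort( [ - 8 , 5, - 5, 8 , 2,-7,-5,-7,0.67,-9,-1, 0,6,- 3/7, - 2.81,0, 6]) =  [  -  9, - 8, - 7,-7, - 5, - 5, - 2.81, - 1, - 3/7,0, 0, 0.67,2,5,6,6, 8] 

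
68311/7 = 9758+5/7 = 9758.71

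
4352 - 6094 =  - 1742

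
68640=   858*80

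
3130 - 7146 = -4016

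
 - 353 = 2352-2705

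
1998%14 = 10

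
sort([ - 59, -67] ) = [  -  67, - 59]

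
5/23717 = 5/23717=0.00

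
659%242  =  175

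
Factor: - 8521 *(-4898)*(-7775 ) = - 324496295950 = - 2^1*5^2*31^1*79^1*311^1* 8521^1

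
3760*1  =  3760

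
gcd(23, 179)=1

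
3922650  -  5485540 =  -1562890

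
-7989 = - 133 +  - 7856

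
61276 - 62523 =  - 1247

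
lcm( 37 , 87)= 3219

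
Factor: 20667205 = 5^1*13^1 * 317957^1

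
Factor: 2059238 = 2^1*61^1*16879^1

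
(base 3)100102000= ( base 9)10360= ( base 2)1101011001010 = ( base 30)7II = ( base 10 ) 6858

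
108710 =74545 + 34165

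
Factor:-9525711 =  - 3^1*13^1*  31^1 *7879^1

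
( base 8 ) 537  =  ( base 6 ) 1343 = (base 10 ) 351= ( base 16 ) 15F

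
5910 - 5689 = 221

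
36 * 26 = 936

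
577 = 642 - 65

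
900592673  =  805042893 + 95549780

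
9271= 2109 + 7162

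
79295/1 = 79295 = 79295.00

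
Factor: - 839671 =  - 7^1*119953^1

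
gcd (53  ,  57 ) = 1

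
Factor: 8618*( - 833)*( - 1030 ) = 2^2*5^1*7^2 * 17^1*31^1*103^1*139^1 = 7394157820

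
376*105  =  39480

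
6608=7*944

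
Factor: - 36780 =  - 2^2*3^1  *5^1 *613^1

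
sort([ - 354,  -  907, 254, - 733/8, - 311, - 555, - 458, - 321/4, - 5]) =[ - 907, - 555, - 458, - 354 , - 311, - 733/8, - 321/4, -5,254]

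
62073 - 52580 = 9493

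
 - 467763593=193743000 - 661506593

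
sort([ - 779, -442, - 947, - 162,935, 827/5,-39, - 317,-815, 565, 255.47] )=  [ - 947, - 815, - 779, - 442, - 317,  -  162,  -  39, 827/5, 255.47, 565,935]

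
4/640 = 1/160= 0.01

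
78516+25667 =104183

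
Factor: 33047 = 7^1*4721^1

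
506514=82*6177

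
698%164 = 42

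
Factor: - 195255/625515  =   - 3^1*11^ ( - 1)*17^(-1)*223^(-1)*4339^1 =- 13017/41701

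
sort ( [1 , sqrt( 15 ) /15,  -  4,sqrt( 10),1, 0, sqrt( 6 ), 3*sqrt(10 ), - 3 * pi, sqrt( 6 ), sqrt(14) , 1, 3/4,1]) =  [ - 3* pi,  -  4, 0, sqrt (15) /15, 3/4,  1,  1,  1, 1, sqrt(6 ), sqrt ( 6), sqrt(10 ),sqrt(14),3*sqrt(10)]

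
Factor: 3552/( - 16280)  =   - 12/55 = - 2^2*3^1*5^(- 1)*11^( - 1)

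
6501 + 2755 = 9256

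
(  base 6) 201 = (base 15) 4D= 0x49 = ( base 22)37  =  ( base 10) 73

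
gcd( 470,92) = 2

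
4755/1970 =951/394 = 2.41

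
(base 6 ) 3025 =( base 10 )665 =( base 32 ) KP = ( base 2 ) 1010011001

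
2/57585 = 2/57585 = 0.00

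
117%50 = 17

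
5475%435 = 255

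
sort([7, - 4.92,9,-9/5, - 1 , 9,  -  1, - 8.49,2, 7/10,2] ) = [ - 8.49,  -  4.92,-9/5,-1, - 1,7/10,2, 2, 7,9,9]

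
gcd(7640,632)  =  8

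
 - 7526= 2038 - 9564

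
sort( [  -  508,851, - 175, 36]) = [ - 508, -175, 36,  851] 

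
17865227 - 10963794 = 6901433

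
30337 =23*1319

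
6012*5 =30060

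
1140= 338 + 802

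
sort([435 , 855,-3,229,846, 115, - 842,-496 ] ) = [ - 842, - 496, - 3,115,229,435, 846,  855 ]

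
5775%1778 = 441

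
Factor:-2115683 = -2115683^1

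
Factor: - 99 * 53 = -5247 = - 3^2 * 11^1*53^1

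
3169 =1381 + 1788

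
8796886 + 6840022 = 15636908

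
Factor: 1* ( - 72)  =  -2^3 * 3^2 = - 72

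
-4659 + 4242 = - 417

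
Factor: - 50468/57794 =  - 2^1*31^1*71^( - 1 ) = - 62/71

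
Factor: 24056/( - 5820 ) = -2^1 * 3^( - 1)*5^ ( - 1) * 31^1 =-62/15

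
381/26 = 381/26 = 14.65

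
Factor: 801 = 3^2*89^1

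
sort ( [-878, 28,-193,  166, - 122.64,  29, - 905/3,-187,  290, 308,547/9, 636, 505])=[ - 878, - 905/3, - 193  , - 187, - 122.64, 28, 29,  547/9,  166,290 , 308,505,636]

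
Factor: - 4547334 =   -  2^1*3^1  *  11^1 * 68899^1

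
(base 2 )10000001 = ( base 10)129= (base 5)1004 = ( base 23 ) 5E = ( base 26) 4p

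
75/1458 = 25/486= 0.05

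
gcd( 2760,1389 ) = 3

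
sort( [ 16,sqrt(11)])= [ sqrt(11 ), 16]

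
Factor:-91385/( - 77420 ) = 373/316  =  2^ ( -2)*79^(-1 )*373^1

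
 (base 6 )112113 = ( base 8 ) 22515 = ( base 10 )9549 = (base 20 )13h9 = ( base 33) 8pc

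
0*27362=0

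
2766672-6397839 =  - 3631167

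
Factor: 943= 23^1 * 41^1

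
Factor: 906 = 2^1*3^1* 151^1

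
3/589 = 3/589= 0.01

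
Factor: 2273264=2^4 * 7^1 * 20297^1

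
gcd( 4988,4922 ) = 2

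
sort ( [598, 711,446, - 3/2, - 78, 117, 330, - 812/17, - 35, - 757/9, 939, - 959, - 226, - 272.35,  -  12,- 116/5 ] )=[ - 959, - 272.35, - 226, - 757/9,-78,-812/17, - 35, - 116/5, - 12 , - 3/2,117, 330, 446,598, 711,939]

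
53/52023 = 53/52023 = 0.00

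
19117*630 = 12043710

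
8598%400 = 198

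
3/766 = 3/766 = 0.00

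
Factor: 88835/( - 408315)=-109/501 = - 3^( - 1 ) *109^1*167^( - 1) 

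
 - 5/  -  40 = 1/8 = 0.12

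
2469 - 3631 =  - 1162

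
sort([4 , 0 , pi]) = [ 0, pi,4]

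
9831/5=9831/5 = 1966.20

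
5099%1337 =1088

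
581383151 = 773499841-192116690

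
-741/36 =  - 21 + 5/12 = - 20.58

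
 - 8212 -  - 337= - 7875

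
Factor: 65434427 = 4987^1*13121^1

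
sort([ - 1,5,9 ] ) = [-1,5, 9]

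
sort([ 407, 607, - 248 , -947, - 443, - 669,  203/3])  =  [  -  947,-669, - 443 , - 248, 203/3,407, 607]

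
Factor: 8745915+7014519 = 2^1* 3^1 * 59^1*211^2  =  15760434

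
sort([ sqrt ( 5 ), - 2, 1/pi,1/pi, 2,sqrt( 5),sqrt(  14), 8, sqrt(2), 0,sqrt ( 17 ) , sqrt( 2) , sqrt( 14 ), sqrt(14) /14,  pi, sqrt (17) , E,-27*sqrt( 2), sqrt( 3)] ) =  [ - 27*sqrt( 2 ), - 2, 0,sqrt( 14 )/14, 1/pi, 1/pi, sqrt( 2),  sqrt( 2 ),sqrt (3),2 , sqrt( 5),  sqrt( 5 ), E, pi, sqrt(14),sqrt( 14 ), sqrt( 17), sqrt( 17), 8 ] 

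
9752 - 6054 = 3698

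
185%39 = 29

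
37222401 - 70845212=-33622811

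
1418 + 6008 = 7426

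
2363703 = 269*8787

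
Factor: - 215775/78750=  - 137/50  =  - 2^(-1)*5^( - 2)*137^1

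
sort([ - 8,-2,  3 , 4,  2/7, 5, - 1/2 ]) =[  -  8,-2 , - 1/2, 2/7,3,4,5] 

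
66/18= 11/3 = 3.67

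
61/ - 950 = -61/950 = - 0.06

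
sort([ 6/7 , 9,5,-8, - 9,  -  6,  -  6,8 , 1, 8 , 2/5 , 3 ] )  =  [ - 9, - 8, - 6,-6,2/5, 6/7 , 1, 3, 5,8, 8,9 ] 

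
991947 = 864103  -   - 127844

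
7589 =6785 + 804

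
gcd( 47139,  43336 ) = 1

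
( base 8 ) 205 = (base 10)133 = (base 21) 67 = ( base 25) 58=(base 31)49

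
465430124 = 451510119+13920005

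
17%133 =17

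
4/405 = 4/405 =0.01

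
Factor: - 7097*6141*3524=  - 2^2*3^1*23^1*47^1*89^1*151^1*881^1 = -153585353748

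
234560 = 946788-712228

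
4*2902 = 11608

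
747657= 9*83073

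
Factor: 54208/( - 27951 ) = - 2^6*3^( - 1)*11^(-1) = - 64/33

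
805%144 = 85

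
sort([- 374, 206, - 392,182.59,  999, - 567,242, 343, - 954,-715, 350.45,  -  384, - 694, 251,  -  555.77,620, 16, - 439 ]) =[ - 954, - 715, - 694, - 567, - 555.77, - 439,  -  392,-384 ,-374, 16, 182.59, 206, 242,251, 343,  350.45, 620,999 ]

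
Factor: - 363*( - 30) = 2^1*3^2*5^1*11^2 = 10890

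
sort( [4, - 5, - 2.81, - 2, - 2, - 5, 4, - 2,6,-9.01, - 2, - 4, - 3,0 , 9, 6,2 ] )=[ - 9.01,-5, - 5,- 4, - 3, - 2.81 , - 2,-2, - 2, - 2,0,2,4, 4,6,6,9] 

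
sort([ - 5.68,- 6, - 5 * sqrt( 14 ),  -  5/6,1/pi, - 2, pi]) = [-5*sqrt(14 ), - 6, - 5.68, - 2, - 5/6, 1/pi, pi] 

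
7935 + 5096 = 13031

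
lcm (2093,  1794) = 12558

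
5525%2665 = 195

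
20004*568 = 11362272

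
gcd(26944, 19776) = 64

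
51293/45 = 1139+38/45  =  1139.84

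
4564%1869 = 826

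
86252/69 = 86252/69 =1250.03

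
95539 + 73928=169467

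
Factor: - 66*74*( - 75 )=2^2*3^2*5^2* 11^1*37^1 = 366300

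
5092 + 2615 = 7707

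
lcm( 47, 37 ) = 1739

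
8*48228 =385824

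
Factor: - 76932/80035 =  - 2^2*3^2*5^ (  -  1 )*2137^1*16007^( - 1)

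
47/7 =47/7= 6.71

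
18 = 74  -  56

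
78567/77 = 1020 + 27/77 = 1020.35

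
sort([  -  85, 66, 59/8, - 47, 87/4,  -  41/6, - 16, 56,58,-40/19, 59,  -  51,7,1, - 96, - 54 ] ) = [-96,-85 , -54,-51, - 47, - 16, - 41/6,-40/19, 1, 7, 59/8 , 87/4, 56, 58,59, 66]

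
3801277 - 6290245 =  - 2488968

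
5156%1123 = 664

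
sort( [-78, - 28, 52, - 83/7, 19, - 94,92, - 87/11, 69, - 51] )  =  [ - 94, - 78,- 51,  -  28, - 83/7, - 87/11 , 19, 52, 69 , 92]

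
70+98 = 168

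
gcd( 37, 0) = 37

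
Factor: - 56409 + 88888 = 32479^1 = 32479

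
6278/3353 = 6278/3353 = 1.87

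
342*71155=24335010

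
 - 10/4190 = - 1/419 =- 0.00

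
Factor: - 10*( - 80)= 2^5*5^2= 800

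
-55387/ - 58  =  954  +  55/58=954.95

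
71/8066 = 71/8066=0.01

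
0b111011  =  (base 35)1O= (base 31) 1S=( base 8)73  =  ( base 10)59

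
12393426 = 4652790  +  7740636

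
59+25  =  84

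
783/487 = 783/487 = 1.61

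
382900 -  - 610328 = 993228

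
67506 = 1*67506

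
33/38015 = 33/38015  =  0.00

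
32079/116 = 32079/116 = 276.54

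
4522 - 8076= - 3554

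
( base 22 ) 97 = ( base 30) 6p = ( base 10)205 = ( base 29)72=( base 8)315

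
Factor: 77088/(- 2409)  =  -32 = - 2^5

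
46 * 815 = 37490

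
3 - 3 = 0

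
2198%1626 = 572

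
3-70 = -67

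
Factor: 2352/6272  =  2^(  -  3)*3^1 =3/8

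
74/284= 37/142 = 0.26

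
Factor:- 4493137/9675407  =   - 7^( - 1)*11^1*97^1*4211^1*1382201^ ( - 1) 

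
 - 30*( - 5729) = 171870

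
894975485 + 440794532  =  1335770017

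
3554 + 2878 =6432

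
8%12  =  8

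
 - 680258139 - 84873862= - 765132001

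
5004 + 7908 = 12912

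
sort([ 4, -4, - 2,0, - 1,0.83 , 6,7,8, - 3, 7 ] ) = [-4,-3,-2, - 1,0, 0.83,4,6,7, 7,8]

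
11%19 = 11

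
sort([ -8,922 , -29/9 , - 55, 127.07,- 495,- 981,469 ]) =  [-981,-495 , - 55,-8, - 29/9 , 127.07, 469,922 ]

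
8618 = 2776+5842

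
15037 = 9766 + 5271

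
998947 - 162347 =836600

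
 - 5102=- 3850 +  - 1252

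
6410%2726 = 958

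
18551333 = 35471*523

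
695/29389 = 695/29389= 0.02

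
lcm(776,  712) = 69064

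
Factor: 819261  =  3^3*19^1*1597^1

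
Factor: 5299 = 7^1*757^1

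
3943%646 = 67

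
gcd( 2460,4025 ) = 5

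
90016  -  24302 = 65714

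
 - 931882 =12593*( - 74 )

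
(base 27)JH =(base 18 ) 1b8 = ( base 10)530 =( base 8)1022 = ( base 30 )HK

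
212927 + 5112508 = 5325435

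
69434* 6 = 416604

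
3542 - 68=3474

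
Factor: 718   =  2^1*359^1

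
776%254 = 14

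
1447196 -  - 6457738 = 7904934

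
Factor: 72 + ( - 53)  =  19 = 19^1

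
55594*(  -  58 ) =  - 3224452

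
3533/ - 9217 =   -  1 +5684/9217 = - 0.38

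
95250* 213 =20288250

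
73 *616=44968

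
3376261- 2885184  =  491077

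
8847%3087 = 2673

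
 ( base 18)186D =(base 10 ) 8545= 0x2161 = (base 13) 3b74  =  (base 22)he9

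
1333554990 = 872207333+461347657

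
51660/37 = 1396 + 8/37 = 1396.22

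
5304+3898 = 9202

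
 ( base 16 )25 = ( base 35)12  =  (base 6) 101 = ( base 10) 37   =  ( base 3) 1101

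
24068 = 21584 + 2484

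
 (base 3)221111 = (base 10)688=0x2B0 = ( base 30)ms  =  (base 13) 40C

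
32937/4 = 32937/4 = 8234.25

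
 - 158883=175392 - 334275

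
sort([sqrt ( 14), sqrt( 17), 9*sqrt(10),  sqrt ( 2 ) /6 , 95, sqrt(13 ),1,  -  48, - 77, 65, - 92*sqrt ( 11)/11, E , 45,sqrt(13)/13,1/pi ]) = [ - 77, - 48, - 92*sqrt(11)/11, sqrt(2)/6, sqrt ( 13)/13,1/pi,1,E,  sqrt ( 13),sqrt( 14) , sqrt( 17),9 * sqrt ( 10), 45,65,95]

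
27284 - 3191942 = -3164658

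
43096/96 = 5387/12 = 448.92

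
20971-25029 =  - 4058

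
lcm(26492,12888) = 476856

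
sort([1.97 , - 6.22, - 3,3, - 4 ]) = [ - 6.22, - 4,-3, 1.97,3 ] 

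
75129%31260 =12609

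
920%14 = 10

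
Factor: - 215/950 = -2^( - 1 )*5^( - 1) * 19^(-1 )*43^1 = - 43/190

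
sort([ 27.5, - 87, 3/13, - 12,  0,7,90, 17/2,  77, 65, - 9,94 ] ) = [ - 87,-12, - 9, 0,3/13, 7,17/2,27.5,65,77,90 , 94 ] 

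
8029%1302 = 217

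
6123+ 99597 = 105720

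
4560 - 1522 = 3038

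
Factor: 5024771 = 53^1*113^1*839^1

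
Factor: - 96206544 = -2^4  *3^2*7^1*95443^1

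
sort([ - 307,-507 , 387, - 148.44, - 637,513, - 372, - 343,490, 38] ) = [ - 637, - 507, -372, - 343,-307, - 148.44,38,  387,490,513]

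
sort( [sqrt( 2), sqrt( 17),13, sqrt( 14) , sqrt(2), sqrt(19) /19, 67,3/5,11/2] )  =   [sqrt(19)/19  ,  3/5,sqrt( 2 ),sqrt(2 ),sqrt( 14 ), sqrt(  17), 11/2, 13,67]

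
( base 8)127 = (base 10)87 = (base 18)4f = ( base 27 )36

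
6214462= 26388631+-20174169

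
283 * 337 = 95371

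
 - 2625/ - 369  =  875/123 = 7.11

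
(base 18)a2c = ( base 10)3288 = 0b110011011000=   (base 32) 36O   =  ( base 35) 2nx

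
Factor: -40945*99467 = -4072676315 = - 5^1*17^1*19^1*431^1 * 5851^1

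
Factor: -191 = - 191^1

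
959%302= 53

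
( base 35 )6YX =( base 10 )8573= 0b10000101111101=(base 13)3b96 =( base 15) 2818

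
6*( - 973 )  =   - 5838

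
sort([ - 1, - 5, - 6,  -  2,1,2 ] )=[-6, - 5, - 2, - 1,1, 2 ]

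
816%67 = 12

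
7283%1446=53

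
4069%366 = 43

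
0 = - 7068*0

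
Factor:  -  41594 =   -  2^1*7^1*2971^1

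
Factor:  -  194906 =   -  2^1*97453^1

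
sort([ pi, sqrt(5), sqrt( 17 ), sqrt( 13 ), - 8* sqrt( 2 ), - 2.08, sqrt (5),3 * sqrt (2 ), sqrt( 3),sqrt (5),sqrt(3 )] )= [ - 8*sqrt( 2),  -  2.08,sqrt(3 ),sqrt(3 ),sqrt (5), sqrt ( 5 ), sqrt ( 5 ) , pi, sqrt(13), sqrt(17),3*sqrt (2 )]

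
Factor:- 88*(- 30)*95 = 2^4*3^1*5^2*11^1*19^1 = 250800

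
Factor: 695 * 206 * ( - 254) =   -  36365180=-2^2*5^1*103^1 * 127^1 *139^1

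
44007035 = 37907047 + 6099988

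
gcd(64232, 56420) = 868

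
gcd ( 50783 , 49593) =1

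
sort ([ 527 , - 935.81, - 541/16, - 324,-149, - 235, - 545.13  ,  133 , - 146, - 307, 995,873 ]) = [ - 935.81,  -  545.13, - 324,-307, - 235,-149,-146,  -  541/16,  133, 527 , 873, 995]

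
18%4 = 2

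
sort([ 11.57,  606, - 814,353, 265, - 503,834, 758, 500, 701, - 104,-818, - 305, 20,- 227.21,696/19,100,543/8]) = [ - 818,-814, - 503, - 305, - 227.21, - 104,11.57,20 , 696/19,543/8,100,265, 353, 500,606, 701,758, 834] 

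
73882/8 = 9235 + 1/4  =  9235.25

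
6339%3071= 197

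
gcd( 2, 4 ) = 2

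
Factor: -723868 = - 2^2*37^1 *67^1*73^1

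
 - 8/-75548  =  2/18887 = 0.00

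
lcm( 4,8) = 8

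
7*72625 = 508375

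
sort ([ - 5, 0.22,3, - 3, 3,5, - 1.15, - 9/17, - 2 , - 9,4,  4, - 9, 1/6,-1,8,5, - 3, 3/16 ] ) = [ - 9, - 9, - 5, - 3, - 3, - 2, - 1.15 , - 1, - 9/17,1/6,  3/16,0.22, 3,  3,4 , 4, 5,5 , 8 ]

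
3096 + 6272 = 9368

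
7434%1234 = 30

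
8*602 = 4816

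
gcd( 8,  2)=2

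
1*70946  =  70946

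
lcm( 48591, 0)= 0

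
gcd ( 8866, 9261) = 1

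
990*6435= 6370650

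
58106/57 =1019 + 23/57 = 1019.40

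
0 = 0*4422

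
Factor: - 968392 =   -  2^3 * 19^1* 23^1 * 277^1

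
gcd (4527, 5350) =1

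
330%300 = 30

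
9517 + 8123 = 17640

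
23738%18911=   4827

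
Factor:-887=-887^1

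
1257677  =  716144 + 541533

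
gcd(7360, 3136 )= 64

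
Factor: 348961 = 151^1*2311^1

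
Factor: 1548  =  2^2* 3^2*43^1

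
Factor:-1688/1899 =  - 2^3*3^(-2)=-8/9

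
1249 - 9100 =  - 7851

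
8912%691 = 620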